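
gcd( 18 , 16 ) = 2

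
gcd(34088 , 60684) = 4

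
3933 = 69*57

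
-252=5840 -6092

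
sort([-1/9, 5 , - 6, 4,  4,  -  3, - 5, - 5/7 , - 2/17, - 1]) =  [- 6, - 5, - 3, - 1 , - 5/7, - 2/17,-1/9, 4,4, 5] 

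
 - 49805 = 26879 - 76684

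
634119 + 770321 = 1404440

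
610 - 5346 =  - 4736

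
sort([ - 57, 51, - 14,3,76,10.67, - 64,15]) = [-64, - 57  , - 14,3,10.67,  15 , 51, 76] 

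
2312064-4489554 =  - 2177490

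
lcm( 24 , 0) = 0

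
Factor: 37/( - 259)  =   - 1/7 = -7^(  -  1 ) 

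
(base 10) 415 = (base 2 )110011111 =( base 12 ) 2a7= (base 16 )19f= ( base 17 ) 177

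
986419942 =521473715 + 464946227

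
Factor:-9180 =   -  2^2*3^3*5^1*17^1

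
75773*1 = 75773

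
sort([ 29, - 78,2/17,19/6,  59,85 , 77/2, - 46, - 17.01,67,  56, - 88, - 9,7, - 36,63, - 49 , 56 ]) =[ - 88,-78 , - 49, - 46, - 36 ,-17.01, - 9,  2/17, 19/6,7, 29,77/2,56,  56 , 59,63,  67, 85 ] 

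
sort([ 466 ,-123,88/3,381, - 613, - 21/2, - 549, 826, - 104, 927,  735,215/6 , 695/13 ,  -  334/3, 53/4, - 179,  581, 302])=[-613, - 549,-179, - 123, - 334/3  ,-104, - 21/2, 53/4, 88/3,215/6,695/13,302 , 381, 466,581, 735,826, 927]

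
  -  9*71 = -639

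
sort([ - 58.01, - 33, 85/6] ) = [-58.01, - 33,85/6] 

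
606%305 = 301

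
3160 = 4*790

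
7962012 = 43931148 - 35969136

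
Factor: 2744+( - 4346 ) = - 2^1*3^2*89^1 = - 1602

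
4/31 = 4/31 = 0.13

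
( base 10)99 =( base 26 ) 3l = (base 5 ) 344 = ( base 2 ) 1100011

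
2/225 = 2/225=   0.01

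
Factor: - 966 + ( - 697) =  -1663^1=- 1663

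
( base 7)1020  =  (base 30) br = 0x165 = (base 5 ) 2412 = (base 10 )357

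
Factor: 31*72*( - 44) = -98208=-2^5*3^2*11^1*31^1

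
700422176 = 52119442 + 648302734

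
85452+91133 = 176585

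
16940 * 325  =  5505500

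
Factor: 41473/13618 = 67/22 = 2^( - 1 )*11^ ( - 1) *67^1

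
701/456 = 701/456  =  1.54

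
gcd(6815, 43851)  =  47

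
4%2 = 0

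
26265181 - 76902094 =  - 50636913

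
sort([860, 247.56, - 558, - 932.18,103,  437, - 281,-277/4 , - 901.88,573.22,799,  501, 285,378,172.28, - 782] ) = [- 932.18, - 901.88, -782, - 558 , - 281,  -  277/4,103, 172.28,247.56,285,378, 437,501,573.22,799 , 860] 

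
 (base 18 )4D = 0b1010101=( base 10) 85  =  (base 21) 41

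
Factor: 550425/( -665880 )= - 205/248=- 2^( - 3)*5^1*31^( - 1) * 41^1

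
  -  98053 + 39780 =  - 58273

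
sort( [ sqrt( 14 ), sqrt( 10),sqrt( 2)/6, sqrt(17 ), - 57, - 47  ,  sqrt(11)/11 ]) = [ -57  ,-47, sqrt ( 2)/6,sqrt(11)/11,sqrt( 10), sqrt(14),sqrt(17) ] 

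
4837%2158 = 521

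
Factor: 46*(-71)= - 2^1*23^1*71^1 = -3266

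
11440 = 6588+4852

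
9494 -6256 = 3238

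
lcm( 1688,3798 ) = 15192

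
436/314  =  1+61/157 = 1.39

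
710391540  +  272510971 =982902511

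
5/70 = 1/14 = 0.07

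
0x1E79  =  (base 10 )7801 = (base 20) JA1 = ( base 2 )1111001111001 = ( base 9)11627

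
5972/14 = 426 + 4/7 = 426.57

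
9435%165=30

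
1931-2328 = -397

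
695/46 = 695/46 = 15.11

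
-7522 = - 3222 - 4300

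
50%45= 5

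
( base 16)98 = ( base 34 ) 4g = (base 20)7c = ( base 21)75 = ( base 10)152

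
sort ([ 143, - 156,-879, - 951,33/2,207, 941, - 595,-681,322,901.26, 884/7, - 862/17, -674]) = [ - 951,-879, - 681,-674, - 595, - 156, - 862/17,33/2, 884/7,143,207,322, 901.26, 941 ] 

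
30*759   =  22770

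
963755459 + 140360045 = 1104115504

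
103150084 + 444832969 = 547983053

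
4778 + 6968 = 11746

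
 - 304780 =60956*(-5 ) 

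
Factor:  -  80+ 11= - 69 = -3^1*23^1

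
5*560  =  2800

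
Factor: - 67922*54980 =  - 2^3*5^1*2749^1* 33961^1 = -3734351560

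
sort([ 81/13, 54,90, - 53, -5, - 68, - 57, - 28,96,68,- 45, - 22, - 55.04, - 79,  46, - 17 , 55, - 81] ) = [ - 81, - 79, - 68, - 57, - 55.04, - 53, - 45,-28, - 22, - 17,-5,81/13,46,54,55,68 , 90 , 96] 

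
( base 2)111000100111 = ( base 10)3623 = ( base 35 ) 2XI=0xE27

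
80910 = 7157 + 73753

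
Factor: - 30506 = -2^1*7^1*2179^1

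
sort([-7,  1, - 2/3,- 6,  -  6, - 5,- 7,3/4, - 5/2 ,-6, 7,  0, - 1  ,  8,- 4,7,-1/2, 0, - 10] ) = [ - 10,- 7, - 7, - 6, - 6,  -  6,-5, - 4, -5/2, - 1 ,-2/3,  -  1/2, 0,0, 3/4, 1, 7,7, 8]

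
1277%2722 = 1277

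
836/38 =22 = 22.00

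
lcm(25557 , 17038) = 51114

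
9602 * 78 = 748956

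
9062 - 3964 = 5098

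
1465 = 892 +573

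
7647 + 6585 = 14232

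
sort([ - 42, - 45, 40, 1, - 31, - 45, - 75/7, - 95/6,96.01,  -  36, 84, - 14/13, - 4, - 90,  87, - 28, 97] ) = [ - 90, - 45, - 45, - 42, - 36, - 31, -28, - 95/6 ,  -  75/7, - 4, - 14/13, 1, 40, 84,87, 96.01, 97]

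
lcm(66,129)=2838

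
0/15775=0 = 0.00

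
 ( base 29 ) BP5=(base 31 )ABU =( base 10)9981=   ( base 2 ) 10011011111101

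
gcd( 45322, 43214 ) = 1054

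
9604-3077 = 6527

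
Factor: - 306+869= 563 = 563^1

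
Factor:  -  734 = - 2^1*367^1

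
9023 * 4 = 36092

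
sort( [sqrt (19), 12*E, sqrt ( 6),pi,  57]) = [ sqrt(6), pi, sqrt( 19) , 12*E, 57 ] 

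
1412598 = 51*27698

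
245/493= 245/493 = 0.50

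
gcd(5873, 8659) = 7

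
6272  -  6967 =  - 695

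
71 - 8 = 63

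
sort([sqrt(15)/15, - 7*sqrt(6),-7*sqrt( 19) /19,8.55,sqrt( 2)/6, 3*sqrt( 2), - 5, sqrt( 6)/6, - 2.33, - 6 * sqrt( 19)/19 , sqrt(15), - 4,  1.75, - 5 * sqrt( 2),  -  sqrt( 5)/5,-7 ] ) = [ - 7 * sqrt(6), - 5*sqrt(2 ), - 7, - 5,-4, -2.33, - 7*sqrt( 19 )/19, - 6*sqrt( 19) /19, - sqrt(5 )/5, sqrt( 2)/6, sqrt( 15) /15,sqrt (6 ) /6,1.75,sqrt( 15 ), 3*sqrt(2), 8.55 ]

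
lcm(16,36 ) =144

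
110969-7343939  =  -7232970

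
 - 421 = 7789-8210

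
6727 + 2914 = 9641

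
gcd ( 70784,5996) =4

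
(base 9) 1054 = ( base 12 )54a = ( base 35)m8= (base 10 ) 778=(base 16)30A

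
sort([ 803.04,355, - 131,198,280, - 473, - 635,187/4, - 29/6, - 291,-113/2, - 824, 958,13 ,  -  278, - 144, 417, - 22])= [  -  824, - 635, - 473 , - 291, - 278, - 144,  -  131, - 113/2, - 22, - 29/6, 13,187/4, 198,280, 355 , 417, 803.04, 958 ]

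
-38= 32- 70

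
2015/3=2015/3 = 671.67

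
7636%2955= 1726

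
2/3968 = 1/1984=0.00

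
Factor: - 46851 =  - 3^1*7^1*23^1*97^1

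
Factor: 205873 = 23^1*8951^1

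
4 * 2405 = 9620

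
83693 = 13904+69789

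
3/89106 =1/29702 = 0.00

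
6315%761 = 227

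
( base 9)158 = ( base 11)112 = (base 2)10000110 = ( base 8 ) 206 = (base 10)134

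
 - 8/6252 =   -  1  +  1561/1563 = - 0.00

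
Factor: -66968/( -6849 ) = 88/9 = 2^3*3^( - 2 )*11^1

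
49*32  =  1568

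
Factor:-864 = - 2^5*3^3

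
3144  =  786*4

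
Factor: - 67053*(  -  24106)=1616379618 = 2^1*3^1 * 7^1 *17^1*31^1*103^1 * 709^1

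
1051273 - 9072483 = -8021210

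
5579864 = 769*7256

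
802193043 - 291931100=510261943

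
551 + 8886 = 9437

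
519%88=79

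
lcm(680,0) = 0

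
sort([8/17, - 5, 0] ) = [ - 5,0,8/17]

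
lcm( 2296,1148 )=2296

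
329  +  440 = 769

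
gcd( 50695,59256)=1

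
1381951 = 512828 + 869123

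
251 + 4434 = 4685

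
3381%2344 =1037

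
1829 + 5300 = 7129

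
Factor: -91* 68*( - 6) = 37128= 2^3*3^1*7^1*13^1*17^1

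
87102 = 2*43551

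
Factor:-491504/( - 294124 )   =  884/529 = 2^2 * 13^1*17^1*23^ (- 2) 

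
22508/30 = 750 + 4/15 = 750.27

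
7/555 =7/555=0.01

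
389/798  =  389/798=0.49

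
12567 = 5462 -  - 7105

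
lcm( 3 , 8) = 24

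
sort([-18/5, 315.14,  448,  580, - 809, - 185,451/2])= [  -  809,-185,-18/5, 451/2,315.14, 448 , 580 ] 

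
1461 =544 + 917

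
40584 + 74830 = 115414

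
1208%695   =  513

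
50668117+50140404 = 100808521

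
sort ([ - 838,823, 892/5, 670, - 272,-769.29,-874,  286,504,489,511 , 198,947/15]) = [  -  874,-838,- 769.29, - 272,947/15,892/5,198 , 286,489 , 504, 511,670, 823]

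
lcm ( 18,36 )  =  36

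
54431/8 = 54431/8  =  6803.88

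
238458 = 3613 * 66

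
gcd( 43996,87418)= 2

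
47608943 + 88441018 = 136049961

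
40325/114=40325/114 = 353.73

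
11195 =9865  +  1330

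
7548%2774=2000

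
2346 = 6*391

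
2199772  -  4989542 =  - 2789770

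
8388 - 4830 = 3558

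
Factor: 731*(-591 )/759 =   -  144007/253 = - 11^ (-1 )*17^1*23^( - 1)*43^1*197^1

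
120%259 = 120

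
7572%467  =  100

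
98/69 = 98/69 = 1.42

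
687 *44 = 30228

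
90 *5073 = 456570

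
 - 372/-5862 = 62/977  =  0.06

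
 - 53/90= - 1 + 37/90 = - 0.59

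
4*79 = 316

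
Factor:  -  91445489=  - 97^1*619^1*1523^1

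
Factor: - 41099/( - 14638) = 73/26   =  2^ ( - 1 ) * 13^ ( - 1)*73^1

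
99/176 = 9/16= 0.56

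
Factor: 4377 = 3^1*1459^1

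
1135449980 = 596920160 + 538529820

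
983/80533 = 983/80533  =  0.01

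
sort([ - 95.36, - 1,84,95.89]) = [ - 95.36,-1,84,  95.89]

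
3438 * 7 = 24066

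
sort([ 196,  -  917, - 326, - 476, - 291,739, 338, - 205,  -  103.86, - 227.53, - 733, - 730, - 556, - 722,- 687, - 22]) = [ - 917,-733, - 730, - 722, - 687,-556,- 476, - 326,-291,-227.53, -205, - 103.86, - 22,  196 , 338, 739 ]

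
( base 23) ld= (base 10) 496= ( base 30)GG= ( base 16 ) 1f0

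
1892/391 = 4 + 328/391= 4.84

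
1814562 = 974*1863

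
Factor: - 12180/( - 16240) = 2^( - 2)*3^1 =3/4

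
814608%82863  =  68841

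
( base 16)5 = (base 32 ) 5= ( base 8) 5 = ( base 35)5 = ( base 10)5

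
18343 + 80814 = 99157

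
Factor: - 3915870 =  - 2^1*3^1* 5^1*7^1*29^1*643^1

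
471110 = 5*94222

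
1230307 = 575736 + 654571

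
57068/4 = 14267  =  14267.00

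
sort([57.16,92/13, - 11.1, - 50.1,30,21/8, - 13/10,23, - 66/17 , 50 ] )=[ - 50.1, - 11.1, - 66/17,  -  13/10  ,  21/8,92/13,23,30, 50,57.16 ] 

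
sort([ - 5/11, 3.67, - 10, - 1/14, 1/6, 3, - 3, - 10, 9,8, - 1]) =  [ - 10, -10, - 3, - 1, - 5/11,-1/14,1/6, 3, 3.67, 8, 9]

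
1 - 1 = 0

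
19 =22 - 3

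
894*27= 24138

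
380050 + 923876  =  1303926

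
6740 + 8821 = 15561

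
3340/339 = 3340/339 = 9.85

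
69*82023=5659587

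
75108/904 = 18777/226 = 83.08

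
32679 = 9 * 3631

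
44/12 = 3 + 2/3 = 3.67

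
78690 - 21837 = 56853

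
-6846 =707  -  7553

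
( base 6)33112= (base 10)4580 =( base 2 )1000111100100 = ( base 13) 2114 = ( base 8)10744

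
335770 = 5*67154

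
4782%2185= 412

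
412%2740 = 412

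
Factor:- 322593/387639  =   - 3^( - 2)*7^( - 2 )*367^1 = - 367/441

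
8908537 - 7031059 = 1877478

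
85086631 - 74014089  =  11072542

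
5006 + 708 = 5714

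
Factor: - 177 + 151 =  - 2^1*13^1 = - 26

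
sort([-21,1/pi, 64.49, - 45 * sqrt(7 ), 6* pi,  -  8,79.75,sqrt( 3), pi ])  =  [-45*sqrt ( 7), - 21, - 8, 1/pi,sqrt(3),pi , 6*pi,  64.49, 79.75 ] 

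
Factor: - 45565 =-5^1 * 13^1*701^1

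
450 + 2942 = 3392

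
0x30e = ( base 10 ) 782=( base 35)MC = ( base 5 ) 11112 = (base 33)NN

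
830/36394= 415/18197 = 0.02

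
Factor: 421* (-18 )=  - 2^1*3^2*421^1 = -7578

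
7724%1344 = 1004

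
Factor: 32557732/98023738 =16278866/49011869 = 2^1*97^( - 1)*2287^1 * 3559^1 * 505277^ ( - 1) 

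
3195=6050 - 2855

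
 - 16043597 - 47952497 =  - 63996094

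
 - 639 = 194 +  -833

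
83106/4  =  20776+ 1/2= 20776.50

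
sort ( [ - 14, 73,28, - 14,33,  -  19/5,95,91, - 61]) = [ - 61,-14 , - 14,-19/5, 28,33,73, 91,95]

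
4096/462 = 2048/231=8.87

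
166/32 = 5+3/16 = 5.19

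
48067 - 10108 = 37959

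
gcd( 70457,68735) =1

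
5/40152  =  5/40152 = 0.00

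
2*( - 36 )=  - 72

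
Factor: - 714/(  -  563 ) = 2^1*3^1*7^1 * 17^1*563^(-1)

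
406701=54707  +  351994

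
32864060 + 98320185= 131184245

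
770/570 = 77/57 = 1.35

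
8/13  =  8/13=0.62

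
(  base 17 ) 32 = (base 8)65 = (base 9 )58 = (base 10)53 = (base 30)1N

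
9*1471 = 13239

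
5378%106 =78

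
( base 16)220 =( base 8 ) 1040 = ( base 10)544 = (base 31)hh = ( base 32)h0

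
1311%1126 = 185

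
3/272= 3/272 = 0.01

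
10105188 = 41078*246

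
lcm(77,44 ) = 308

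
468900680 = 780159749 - 311259069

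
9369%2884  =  717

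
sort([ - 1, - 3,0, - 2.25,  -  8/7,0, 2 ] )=[-3, - 2.25  , - 8/7,-1 , 0, 0, 2]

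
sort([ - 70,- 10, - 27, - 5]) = [ - 70, - 27,-10,-5 ]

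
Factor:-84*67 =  - 2^2*3^1*7^1*67^1 =-5628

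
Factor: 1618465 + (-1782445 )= - 163980 = -  2^2*3^2*5^1*911^1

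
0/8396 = 0 = 0.00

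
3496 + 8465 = 11961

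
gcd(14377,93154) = 1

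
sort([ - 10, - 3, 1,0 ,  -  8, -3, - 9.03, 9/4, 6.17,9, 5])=[ -10 , - 9.03,  -  8, - 3, - 3,0 , 1,  9/4, 5, 6.17,9]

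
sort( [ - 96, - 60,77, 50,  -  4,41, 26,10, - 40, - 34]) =[ - 96,  -  60, - 40,-34, - 4  ,  10,26,41,50, 77 ] 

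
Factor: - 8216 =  - 2^3*13^1 * 79^1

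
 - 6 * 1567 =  - 9402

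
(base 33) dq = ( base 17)19D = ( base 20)12F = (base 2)111000111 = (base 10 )455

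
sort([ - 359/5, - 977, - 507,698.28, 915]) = [-977, - 507, - 359/5,698.28,  915 ]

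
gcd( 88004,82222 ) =98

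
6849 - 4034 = 2815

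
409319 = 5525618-5116299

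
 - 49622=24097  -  73719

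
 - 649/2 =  - 325 + 1/2 = -  324.50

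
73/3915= 73/3915=0.02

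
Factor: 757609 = 31^1*24439^1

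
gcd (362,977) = 1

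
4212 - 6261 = -2049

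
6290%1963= 401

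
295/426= 295/426 = 0.69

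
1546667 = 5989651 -4442984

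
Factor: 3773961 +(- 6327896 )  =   - 5^1*31^1*16477^1 = - 2553935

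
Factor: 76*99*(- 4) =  - 2^4 * 3^2 * 11^1* 19^1= - 30096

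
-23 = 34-57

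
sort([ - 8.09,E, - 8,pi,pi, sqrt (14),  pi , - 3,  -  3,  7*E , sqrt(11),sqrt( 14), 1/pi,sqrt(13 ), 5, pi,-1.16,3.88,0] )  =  [ - 8.09, - 8, - 3, - 3, - 1.16,0,1/pi, E,pi,pi, pi,pi,sqrt(11 ),sqrt( 13), sqrt(14 ), sqrt( 14 ),  3.88,5,7*E ] 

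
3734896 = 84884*44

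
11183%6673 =4510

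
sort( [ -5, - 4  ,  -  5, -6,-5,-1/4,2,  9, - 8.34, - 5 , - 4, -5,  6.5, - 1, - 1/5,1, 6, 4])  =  [ - 8.34, - 6, - 5, - 5,-5, - 5, - 5, - 4,-4, -1,  -  1/4, - 1/5, 1 , 2, 4, 6, 6.5  ,  9]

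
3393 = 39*87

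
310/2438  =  155/1219=0.13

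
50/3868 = 25/1934  =  0.01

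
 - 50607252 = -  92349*548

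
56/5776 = 7/722 = 0.01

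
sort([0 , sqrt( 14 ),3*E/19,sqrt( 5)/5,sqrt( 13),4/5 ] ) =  [0, 3*E/19, sqrt( 5) /5,4/5,sqrt( 13) , sqrt( 14) ] 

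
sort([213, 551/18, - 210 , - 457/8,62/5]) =[ - 210, - 457/8,62/5,551/18, 213 ]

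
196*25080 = 4915680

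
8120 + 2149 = 10269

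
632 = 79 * 8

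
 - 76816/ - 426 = 38408/213 = 180.32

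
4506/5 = 901 + 1/5 = 901.20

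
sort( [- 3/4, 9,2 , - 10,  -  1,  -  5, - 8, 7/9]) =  [ -10, - 8, - 5,-1 , - 3/4,7/9, 2,9]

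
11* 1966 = 21626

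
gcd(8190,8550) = 90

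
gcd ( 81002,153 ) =1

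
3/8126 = 3/8126= 0.00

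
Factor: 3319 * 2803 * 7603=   70731902671  =  2803^1*3319^1*7603^1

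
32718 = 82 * 399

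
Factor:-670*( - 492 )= 2^3* 3^1*5^1 * 41^1 * 67^1 = 329640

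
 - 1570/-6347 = 1570/6347 = 0.25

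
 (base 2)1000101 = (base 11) 63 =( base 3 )2120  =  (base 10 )69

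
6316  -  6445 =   -  129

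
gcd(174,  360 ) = 6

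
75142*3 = 225426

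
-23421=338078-361499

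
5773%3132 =2641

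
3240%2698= 542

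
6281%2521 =1239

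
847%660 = 187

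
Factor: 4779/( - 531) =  - 9 = - 3^2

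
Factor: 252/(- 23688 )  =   - 1/94 = - 2^( - 1) * 47^(  -  1 )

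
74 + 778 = 852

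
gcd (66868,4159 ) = 1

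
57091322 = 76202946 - 19111624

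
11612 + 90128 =101740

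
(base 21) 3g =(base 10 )79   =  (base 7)142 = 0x4f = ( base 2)1001111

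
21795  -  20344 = 1451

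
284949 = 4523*63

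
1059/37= 1059/37 = 28.62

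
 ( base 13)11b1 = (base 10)2510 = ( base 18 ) 7D8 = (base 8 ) 4716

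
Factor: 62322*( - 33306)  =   - 2075696532 =-2^2*3^2*7^1*13^2*17^1 * 47^1*61^1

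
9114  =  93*98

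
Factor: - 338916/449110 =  - 2^1*3^1*5^( - 1)*61^1 * 97^( - 1) =- 366/485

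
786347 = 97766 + 688581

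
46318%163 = 26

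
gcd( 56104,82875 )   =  1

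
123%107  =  16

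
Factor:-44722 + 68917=24195 = 3^1*5^1*1613^1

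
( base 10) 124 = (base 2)1111100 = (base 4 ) 1330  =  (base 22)5e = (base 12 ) a4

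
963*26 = 25038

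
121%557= 121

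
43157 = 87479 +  - 44322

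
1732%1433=299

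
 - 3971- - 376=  - 3595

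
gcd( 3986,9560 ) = 2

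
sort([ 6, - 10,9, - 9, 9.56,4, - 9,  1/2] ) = [ - 10, - 9,-9 , 1/2, 4, 6, 9, 9.56 ] 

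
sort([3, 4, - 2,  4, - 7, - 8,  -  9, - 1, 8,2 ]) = [ - 9,-8,- 7 , - 2, - 1 , 2, 3, 4,4,8]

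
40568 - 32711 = 7857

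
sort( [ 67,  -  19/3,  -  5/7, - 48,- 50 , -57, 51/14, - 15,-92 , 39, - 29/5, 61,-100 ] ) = [ - 100, - 92,  -  57,  -  50,-48, - 15,-19/3, - 29/5, - 5/7,51/14, 39, 61,67] 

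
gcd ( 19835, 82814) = 1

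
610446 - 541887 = 68559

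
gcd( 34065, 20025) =45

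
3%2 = 1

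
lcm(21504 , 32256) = 64512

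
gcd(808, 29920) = 8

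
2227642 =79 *28198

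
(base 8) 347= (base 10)231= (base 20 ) BB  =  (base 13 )14A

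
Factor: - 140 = -2^2*5^1*7^1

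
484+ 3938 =4422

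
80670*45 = 3630150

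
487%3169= 487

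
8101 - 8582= -481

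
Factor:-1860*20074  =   - 37337640 = - 2^3*3^1*5^1 * 31^1*10037^1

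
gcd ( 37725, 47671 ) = 1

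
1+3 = 4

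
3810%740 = 110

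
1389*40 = 55560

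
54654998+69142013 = 123797011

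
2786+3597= 6383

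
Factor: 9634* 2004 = 2^3*3^1*167^1*4817^1 = 19306536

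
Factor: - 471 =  - 3^1 * 157^1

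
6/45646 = 3/22823=0.00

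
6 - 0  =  6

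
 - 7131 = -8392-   -  1261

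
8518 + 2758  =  11276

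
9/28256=9/28256  =  0.00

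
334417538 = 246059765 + 88357773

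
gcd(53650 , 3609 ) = 1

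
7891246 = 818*9647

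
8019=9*891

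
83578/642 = 130 + 59/321 = 130.18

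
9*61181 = 550629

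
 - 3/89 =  - 3/89 = - 0.03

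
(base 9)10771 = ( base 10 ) 7192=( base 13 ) 3373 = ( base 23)DDG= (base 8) 16030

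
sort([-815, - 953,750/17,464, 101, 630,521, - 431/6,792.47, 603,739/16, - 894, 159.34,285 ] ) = [ - 953, - 894, - 815,  -  431/6, 750/17 , 739/16,101,159.34,285,464, 521,603,  630, 792.47]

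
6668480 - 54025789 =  - 47357309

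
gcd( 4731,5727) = 249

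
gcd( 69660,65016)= 4644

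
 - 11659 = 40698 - 52357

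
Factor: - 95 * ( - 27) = 2565 = 3^3 * 5^1 * 19^1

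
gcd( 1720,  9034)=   2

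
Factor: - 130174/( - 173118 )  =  3^(- 1 )*43^ ( - 1 )*97^1 = 97/129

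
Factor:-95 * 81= - 7695 = - 3^4*5^1 * 19^1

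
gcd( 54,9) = 9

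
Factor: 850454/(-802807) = -2^1*11^1*19^( - 1)*43^1*47^( - 1)= -946/893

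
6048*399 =2413152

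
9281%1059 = 809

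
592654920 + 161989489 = 754644409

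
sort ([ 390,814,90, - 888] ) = [ - 888,90,390,814]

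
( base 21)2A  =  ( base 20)2c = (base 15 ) 37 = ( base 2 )110100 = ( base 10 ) 52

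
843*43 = 36249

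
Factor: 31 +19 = 50 = 2^1*5^2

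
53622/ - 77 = - 697 + 47/77 =- 696.39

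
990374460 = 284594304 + 705780156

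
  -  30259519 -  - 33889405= 3629886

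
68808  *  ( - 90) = - 6192720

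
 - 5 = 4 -9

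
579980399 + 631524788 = 1211505187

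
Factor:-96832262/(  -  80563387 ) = 2^1*157^1*211^( - 1 )*308383^1*381817^(-1 )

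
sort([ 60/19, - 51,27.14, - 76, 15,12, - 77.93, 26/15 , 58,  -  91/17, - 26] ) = [ - 77.93,  -  76 , - 51,  -  26,  -  91/17,26/15, 60/19, 12,15, 27.14,58 ]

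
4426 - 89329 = - 84903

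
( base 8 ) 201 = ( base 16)81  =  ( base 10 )129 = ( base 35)3o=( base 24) 59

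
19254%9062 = 1130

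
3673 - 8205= - 4532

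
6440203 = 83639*77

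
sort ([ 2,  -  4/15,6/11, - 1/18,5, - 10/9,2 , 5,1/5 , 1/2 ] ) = [-10/9, - 4/15, - 1/18,1/5, 1/2, 6/11,2,  2, 5,5] 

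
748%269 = 210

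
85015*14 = 1190210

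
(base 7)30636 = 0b1110101100100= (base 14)2A56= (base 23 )E53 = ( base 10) 7524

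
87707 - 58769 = 28938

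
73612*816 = 60067392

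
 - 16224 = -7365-8859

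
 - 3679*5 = - 18395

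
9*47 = 423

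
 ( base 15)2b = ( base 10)41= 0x29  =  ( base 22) 1j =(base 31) 1A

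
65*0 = 0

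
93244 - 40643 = 52601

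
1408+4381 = 5789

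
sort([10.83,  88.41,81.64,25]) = [ 10.83,25,  81.64,88.41]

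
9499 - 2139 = 7360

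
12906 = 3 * 4302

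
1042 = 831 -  - 211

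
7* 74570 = 521990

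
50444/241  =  209 + 75/241 = 209.31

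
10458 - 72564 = -62106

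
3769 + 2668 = 6437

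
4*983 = 3932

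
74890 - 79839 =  - 4949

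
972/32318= 486/16159  =  0.03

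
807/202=3 + 201/202 = 4.00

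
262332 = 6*43722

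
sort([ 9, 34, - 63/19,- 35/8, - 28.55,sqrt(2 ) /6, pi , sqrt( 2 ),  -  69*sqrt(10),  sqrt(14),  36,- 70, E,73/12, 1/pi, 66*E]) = [ - 69*sqrt( 10 ) , - 70, - 28.55, - 35/8,-63/19,sqrt( 2)/6, 1/pi, sqrt(2), E,pi, sqrt(14 ), 73/12,9, 34, 36, 66*E]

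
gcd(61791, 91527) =3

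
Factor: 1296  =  2^4*3^4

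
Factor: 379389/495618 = 2^(-1)*113^ ( - 1)*173^1 = 173/226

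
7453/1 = 7453 = 7453.00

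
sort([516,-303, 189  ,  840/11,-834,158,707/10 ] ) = [  -  834, - 303,707/10  ,  840/11, 158 , 189,  516 ] 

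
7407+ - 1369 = 6038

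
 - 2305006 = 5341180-7646186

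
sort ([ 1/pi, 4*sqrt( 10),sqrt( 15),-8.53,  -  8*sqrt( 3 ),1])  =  [ - 8 * sqrt( 3),-8.53,1/pi,1,sqrt( 15),4*sqrt( 10)]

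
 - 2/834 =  - 1 + 416/417= - 0.00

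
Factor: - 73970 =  - 2^1*5^1 * 13^1*569^1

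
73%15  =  13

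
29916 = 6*4986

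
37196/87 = 37196/87=427.54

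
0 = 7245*0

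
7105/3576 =7105/3576 =1.99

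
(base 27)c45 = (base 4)2022131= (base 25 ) E4B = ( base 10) 8861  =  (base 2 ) 10001010011101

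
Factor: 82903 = 82903^1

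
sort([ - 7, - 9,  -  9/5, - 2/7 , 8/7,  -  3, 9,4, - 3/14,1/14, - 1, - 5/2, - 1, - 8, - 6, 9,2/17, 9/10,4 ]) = [ - 9, - 8 ,- 7, - 6, -3, - 5/2, - 9/5, - 1, - 1,-2/7, - 3/14, 1/14,2/17,9/10, 8/7,4, 4, 9, 9 ] 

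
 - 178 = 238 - 416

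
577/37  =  15 + 22/37 = 15.59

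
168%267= 168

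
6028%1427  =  320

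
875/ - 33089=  - 1+4602/4727 = - 0.03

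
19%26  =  19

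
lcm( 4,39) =156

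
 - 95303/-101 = 95303/101 = 943.59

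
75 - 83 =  -8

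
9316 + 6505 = 15821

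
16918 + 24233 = 41151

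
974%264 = 182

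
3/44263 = 3/44263=0.00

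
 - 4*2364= - 9456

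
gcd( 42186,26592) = 6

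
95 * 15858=1506510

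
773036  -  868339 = - 95303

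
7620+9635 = 17255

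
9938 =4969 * 2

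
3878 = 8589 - 4711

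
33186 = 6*5531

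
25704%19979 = 5725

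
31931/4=7982  +  3/4 = 7982.75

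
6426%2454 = 1518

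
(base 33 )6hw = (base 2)1101111010111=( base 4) 1233113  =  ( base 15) 21A2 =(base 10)7127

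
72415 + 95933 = 168348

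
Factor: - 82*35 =-2870 = - 2^1*  5^1*7^1*41^1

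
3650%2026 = 1624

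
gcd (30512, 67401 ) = 1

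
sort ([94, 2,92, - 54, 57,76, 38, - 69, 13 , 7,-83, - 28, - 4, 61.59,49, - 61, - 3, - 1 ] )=[-83, - 69,  -  61,  -  54, - 28, - 4, - 3, - 1,2, 7, 13,  38, 49,57  ,  61.59, 76,92, 94 ]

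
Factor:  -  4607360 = -2^7*5^1*23^1*313^1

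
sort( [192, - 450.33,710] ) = [ - 450.33,192,710]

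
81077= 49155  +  31922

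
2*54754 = 109508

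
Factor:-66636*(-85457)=5694512652  =  2^2*3^3*97^1*617^1 * 881^1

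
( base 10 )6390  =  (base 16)18f6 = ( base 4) 1203312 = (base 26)9bk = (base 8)14366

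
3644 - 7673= - 4029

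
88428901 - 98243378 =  - 9814477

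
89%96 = 89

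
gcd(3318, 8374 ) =158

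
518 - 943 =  - 425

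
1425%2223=1425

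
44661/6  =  7443 + 1/2  =  7443.50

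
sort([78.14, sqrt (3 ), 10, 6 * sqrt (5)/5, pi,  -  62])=[  -  62, sqrt(3), 6*sqrt(5)/5,pi, 10, 78.14]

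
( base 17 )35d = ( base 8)1705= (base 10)965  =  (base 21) 23k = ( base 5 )12330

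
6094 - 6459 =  - 365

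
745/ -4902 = -1+4157/4902 = - 0.15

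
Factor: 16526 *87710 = 2^2*5^1*7^2*179^1*8263^1 = 1449495460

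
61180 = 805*76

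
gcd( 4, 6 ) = 2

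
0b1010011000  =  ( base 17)251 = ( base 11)554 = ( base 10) 664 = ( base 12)474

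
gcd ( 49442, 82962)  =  838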